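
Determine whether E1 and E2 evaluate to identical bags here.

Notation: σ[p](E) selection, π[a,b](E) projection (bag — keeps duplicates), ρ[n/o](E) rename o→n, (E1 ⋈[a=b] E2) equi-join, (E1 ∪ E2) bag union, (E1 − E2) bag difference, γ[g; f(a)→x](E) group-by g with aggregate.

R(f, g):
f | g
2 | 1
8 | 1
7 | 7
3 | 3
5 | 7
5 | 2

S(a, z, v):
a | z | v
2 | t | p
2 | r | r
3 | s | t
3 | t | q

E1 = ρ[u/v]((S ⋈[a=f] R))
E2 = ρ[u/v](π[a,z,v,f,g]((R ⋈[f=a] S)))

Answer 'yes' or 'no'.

E1 per-node cardinality:
  S → 4
  R → 6
  (S ⋈[a=f] R) → 4
  ρ[u/v]((S ⋈[a=f] R)) → 4
E2 per-node cardinality:
  R → 6
  S → 4
  (R ⋈[f=a] S) → 4
  π[a,z,v,f,g]((R ⋈[f=a] S)) → 4
  ρ[u/v](π[a,z,v,f,g]((R ⋈[f=a] S))) → 4

E1 and E2 produce the same multiset:
a | z | u | f | g
2 | r | r | 2 | 1
2 | t | p | 2 | 1
3 | s | t | 3 | 3
3 | t | q | 3 | 3

yes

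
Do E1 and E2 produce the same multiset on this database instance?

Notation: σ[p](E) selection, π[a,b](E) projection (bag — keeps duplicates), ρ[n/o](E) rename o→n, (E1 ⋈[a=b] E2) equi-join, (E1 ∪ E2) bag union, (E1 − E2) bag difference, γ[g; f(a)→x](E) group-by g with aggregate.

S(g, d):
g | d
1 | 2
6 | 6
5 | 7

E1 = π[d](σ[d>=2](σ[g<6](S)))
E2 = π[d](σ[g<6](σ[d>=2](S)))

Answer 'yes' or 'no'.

E1 subexpression sizes:
  S → 3
  σ[g<6](S) → 2
  σ[d>=2](σ[g<6](S)) → 2
  π[d](σ[d>=2](σ[g<6](S))) → 2
E2 subexpression sizes:
  S → 3
  σ[d>=2](S) → 3
  σ[g<6](σ[d>=2](S)) → 2
  π[d](σ[g<6](σ[d>=2](S))) → 2

E1 and E2 produce the same multiset:
d
2
7

yes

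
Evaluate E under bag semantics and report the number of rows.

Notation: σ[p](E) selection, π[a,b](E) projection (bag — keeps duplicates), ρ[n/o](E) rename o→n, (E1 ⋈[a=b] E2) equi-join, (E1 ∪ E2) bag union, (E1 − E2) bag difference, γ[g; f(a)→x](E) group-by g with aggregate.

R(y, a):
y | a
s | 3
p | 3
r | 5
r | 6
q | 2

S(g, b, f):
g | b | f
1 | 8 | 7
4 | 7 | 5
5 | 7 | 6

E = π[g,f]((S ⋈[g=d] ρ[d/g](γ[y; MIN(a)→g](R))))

Subexpression sizes:
  S → 3
  R → 5
  γ[y; MIN(a)→g](R) → 4
  ρ[d/g](γ[y; MIN(a)→g](R)) → 4
  (S ⋈[g=d] ρ[d/g](γ[y; MIN(a)→g](R))) → 1
  π[g,f]((S ⋈[g=d] ρ[d/g](γ[y; MIN(a)→g](R)))) → 1

|E| = 1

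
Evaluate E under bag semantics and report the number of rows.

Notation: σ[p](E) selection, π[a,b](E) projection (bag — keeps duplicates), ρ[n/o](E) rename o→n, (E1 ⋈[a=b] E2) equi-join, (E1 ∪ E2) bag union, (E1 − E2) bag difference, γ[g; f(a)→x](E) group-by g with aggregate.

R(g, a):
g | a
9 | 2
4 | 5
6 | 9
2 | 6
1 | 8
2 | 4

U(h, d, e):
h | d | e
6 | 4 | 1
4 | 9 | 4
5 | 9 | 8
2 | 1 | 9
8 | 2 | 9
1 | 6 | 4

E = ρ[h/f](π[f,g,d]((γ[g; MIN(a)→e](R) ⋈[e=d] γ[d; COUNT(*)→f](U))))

Per-node cardinality:
  R → 6
  γ[g; MIN(a)→e](R) → 5
  U → 6
  γ[d; COUNT(*)→f](U) → 5
  (γ[g; MIN(a)→e](R) ⋈[e=d] γ[d; COUNT(*)→f](U)) → 3
  π[f,g,d]((γ[g; MIN(a)→e](R) ⋈[e=d] γ[d; COUNT(*)→f](U))) → 3
  ρ[h/f](π[f,g,d]((γ[g; MIN(a)→e](R) ⋈[e=d] γ[d; COUNT(*)→f](U)))) → 3

|E| = 3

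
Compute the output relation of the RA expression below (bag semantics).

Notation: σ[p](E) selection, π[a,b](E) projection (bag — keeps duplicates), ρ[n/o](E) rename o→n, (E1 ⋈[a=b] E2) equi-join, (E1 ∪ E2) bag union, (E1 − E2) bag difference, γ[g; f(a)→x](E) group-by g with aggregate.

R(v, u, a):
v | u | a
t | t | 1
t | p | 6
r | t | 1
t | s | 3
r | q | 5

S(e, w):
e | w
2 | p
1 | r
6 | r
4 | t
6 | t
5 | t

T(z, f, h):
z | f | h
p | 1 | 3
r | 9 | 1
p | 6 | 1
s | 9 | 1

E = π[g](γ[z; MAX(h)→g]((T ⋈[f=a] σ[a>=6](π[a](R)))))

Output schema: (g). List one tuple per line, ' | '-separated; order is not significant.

Row counts bottom-up:
  T → 4
  R → 5
  π[a](R) → 5
  σ[a>=6](π[a](R)) → 1
  (T ⋈[f=a] σ[a>=6](π[a](R))) → 1
  γ[z; MAX(h)→g]((T ⋈[f=a] σ[a>=6](π[a](R)))) → 1
  π[g](γ[z; MAX(h)→g]((T ⋈[f=a] σ[a>=6](π[a](R))))) → 1

== RESULT ==
g
1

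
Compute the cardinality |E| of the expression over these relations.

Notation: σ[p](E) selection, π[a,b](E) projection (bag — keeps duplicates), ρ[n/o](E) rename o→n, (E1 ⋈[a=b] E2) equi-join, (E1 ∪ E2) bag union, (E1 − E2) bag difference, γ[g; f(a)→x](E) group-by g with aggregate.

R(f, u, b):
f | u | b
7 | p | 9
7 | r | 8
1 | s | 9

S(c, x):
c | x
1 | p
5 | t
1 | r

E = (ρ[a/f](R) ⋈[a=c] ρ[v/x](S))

Stepwise |·|:
  R → 3
  ρ[a/f](R) → 3
  S → 3
  ρ[v/x](S) → 3
  (ρ[a/f](R) ⋈[a=c] ρ[v/x](S)) → 2

|E| = 2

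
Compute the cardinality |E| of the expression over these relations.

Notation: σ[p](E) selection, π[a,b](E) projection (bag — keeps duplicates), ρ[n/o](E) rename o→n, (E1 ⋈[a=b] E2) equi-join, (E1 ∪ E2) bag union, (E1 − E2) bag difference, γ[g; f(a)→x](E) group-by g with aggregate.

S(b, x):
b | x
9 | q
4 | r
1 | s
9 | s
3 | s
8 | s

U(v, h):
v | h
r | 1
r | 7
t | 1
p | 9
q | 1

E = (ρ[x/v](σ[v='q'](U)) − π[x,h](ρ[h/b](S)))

Per-node cardinality:
  U → 5
  σ[v='q'](U) → 1
  ρ[x/v](σ[v='q'](U)) → 1
  S → 6
  ρ[h/b](S) → 6
  π[x,h](ρ[h/b](S)) → 6
  (ρ[x/v](σ[v='q'](U)) − π[x,h](ρ[h/b](S))) → 1

|E| = 1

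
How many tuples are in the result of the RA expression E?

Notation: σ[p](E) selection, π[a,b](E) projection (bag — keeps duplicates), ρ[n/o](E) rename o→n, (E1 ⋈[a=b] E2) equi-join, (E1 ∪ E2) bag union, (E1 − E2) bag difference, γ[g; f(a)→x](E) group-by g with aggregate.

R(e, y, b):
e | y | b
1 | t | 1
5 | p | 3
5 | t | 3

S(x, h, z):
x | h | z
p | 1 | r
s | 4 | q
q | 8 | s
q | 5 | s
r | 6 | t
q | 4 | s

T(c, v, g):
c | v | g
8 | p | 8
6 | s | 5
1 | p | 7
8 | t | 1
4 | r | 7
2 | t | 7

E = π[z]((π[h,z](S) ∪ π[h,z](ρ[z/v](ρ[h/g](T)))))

Row counts bottom-up:
  S → 6
  π[h,z](S) → 6
  T → 6
  ρ[h/g](T) → 6
  ρ[z/v](ρ[h/g](T)) → 6
  π[h,z](ρ[z/v](ρ[h/g](T))) → 6
  (π[h,z](S) ∪ π[h,z](ρ[z/v](ρ[h/g](T)))) → 12
  π[z]((π[h,z](S) ∪ π[h,z](ρ[z/v](ρ[h/g](T))))) → 12

|E| = 12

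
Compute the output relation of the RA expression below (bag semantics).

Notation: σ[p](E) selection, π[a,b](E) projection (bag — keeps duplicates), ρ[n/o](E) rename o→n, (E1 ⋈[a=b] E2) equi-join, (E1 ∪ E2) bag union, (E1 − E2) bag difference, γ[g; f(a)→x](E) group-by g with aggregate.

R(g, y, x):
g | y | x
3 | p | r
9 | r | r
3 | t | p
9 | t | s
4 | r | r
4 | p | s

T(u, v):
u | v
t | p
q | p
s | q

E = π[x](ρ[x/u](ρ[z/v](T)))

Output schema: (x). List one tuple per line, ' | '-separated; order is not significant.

Subexpression sizes:
  T → 3
  ρ[z/v](T) → 3
  ρ[x/u](ρ[z/v](T)) → 3
  π[x](ρ[x/u](ρ[z/v](T))) → 3

== RESULT ==
x
q
s
t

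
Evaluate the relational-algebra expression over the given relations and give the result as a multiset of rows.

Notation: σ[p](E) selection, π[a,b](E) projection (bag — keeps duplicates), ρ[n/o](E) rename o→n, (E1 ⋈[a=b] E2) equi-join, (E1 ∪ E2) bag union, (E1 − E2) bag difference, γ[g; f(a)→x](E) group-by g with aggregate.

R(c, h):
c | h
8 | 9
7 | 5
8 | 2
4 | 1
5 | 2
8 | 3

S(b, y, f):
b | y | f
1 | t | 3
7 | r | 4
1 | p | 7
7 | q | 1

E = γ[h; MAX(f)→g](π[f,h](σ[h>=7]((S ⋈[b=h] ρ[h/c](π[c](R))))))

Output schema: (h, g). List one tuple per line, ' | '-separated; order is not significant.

Stepwise |·|:
  S → 4
  R → 6
  π[c](R) → 6
  ρ[h/c](π[c](R)) → 6
  (S ⋈[b=h] ρ[h/c](π[c](R))) → 2
  σ[h>=7]((S ⋈[b=h] ρ[h/c](π[c](R)))) → 2
  π[f,h](σ[h>=7]((S ⋈[b=h] ρ[h/c](π[c](R))))) → 2
  γ[h; MAX(f)→g](π[f,h](σ[h>=7]((S ⋈[b=h] ρ[h/c](π[c](R)))))) → 1

== RESULT ==
h | g
7 | 4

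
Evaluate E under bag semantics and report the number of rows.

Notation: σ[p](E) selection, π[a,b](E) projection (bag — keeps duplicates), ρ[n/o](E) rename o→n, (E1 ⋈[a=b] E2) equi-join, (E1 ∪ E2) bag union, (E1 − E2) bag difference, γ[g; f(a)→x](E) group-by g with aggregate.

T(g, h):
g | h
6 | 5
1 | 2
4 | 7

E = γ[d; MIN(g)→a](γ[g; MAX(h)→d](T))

Subexpression sizes:
  T → 3
  γ[g; MAX(h)→d](T) → 3
  γ[d; MIN(g)→a](γ[g; MAX(h)→d](T)) → 3

|E| = 3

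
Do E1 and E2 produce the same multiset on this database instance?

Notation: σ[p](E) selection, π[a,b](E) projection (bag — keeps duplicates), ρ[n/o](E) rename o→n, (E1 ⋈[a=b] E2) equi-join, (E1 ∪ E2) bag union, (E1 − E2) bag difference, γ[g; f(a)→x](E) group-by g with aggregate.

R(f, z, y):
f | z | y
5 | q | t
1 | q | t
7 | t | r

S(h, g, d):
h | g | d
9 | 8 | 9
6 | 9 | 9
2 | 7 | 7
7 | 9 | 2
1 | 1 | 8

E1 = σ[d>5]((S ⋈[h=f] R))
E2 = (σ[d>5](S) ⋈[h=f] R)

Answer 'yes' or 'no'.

E1 subexpression sizes:
  S → 5
  R → 3
  (S ⋈[h=f] R) → 2
  σ[d>5]((S ⋈[h=f] R)) → 1
E2 subexpression sizes:
  S → 5
  σ[d>5](S) → 4
  R → 3
  (σ[d>5](S) ⋈[h=f] R) → 1

E1 and E2 produce the same multiset:
h | g | d | f | z | y
1 | 1 | 8 | 1 | q | t

yes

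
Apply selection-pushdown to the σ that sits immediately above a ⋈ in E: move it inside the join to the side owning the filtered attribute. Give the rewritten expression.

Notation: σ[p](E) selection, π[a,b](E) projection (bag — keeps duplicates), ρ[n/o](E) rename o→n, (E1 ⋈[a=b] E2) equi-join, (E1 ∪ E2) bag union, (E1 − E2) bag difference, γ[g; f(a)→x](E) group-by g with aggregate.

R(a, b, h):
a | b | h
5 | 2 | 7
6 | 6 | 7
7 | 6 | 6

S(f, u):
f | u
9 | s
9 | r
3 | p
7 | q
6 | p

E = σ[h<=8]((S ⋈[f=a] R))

σ filters on h, owned by the right side.
E' = (S ⋈[f=a] σ[h<=8](R))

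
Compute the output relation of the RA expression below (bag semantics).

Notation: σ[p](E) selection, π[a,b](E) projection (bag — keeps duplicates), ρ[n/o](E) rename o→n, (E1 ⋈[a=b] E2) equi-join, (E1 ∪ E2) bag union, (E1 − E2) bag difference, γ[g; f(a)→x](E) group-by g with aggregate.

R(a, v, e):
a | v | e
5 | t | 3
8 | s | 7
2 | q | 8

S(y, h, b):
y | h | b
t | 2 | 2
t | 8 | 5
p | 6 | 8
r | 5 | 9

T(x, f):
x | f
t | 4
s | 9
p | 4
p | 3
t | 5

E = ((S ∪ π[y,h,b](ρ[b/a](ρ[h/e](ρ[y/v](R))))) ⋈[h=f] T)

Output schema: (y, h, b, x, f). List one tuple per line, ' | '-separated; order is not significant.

Subexpression sizes:
  S → 4
  R → 3
  ρ[y/v](R) → 3
  ρ[h/e](ρ[y/v](R)) → 3
  ρ[b/a](ρ[h/e](ρ[y/v](R))) → 3
  π[y,h,b](ρ[b/a](ρ[h/e](ρ[y/v](R)))) → 3
  (S ∪ π[y,h,b](ρ[b/a](ρ[h/e](ρ[y/v](R))))) → 7
  T → 5
  ((S ∪ π[y,h,b](ρ[b/a](ρ[h/e](ρ[y/v](R))))) ⋈[h=f] T) → 2

== RESULT ==
y | h | b | x | f
r | 5 | 9 | t | 5
t | 3 | 5 | p | 3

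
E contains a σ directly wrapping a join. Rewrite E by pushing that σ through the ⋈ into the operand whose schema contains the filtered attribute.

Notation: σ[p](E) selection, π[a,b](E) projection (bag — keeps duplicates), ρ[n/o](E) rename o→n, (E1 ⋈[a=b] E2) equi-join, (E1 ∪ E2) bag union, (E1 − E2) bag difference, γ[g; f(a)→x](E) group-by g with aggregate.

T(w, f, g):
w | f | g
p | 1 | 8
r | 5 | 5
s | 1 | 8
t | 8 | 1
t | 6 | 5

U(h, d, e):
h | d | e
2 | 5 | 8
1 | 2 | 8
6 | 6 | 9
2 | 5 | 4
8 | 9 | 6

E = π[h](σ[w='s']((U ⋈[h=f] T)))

σ filters on w, owned by the right side.
E' = π[h]((U ⋈[h=f] σ[w='s'](T)))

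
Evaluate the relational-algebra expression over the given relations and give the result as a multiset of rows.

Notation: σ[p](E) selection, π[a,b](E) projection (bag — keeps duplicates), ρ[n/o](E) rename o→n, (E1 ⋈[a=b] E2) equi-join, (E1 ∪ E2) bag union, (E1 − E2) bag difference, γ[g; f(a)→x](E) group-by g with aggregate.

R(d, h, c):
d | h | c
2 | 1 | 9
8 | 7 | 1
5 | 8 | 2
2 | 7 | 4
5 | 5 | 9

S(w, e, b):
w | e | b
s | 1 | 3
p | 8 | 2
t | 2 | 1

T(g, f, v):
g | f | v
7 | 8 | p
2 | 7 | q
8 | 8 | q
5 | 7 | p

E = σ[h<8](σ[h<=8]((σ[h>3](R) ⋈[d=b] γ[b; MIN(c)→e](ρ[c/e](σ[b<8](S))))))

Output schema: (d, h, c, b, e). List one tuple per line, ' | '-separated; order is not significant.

Row counts bottom-up:
  R → 5
  σ[h>3](R) → 4
  S → 3
  σ[b<8](S) → 3
  ρ[c/e](σ[b<8](S)) → 3
  γ[b; MIN(c)→e](ρ[c/e](σ[b<8](S))) → 3
  (σ[h>3](R) ⋈[d=b] γ[b; MIN(c)→e](ρ[c/e](σ[b<8](S)))) → 1
  σ[h<=8]((σ[h>3](R) ⋈[d=b] γ[b; MIN(c)→e](ρ[c/e](σ[b<8](S))))) → 1
  σ[h<8](σ[h<=8]((σ[h>3](R) ⋈[d=b] γ[b; MIN(c)→e](ρ[c/e](σ[b<8](S)))))) → 1

== RESULT ==
d | h | c | b | e
2 | 7 | 4 | 2 | 8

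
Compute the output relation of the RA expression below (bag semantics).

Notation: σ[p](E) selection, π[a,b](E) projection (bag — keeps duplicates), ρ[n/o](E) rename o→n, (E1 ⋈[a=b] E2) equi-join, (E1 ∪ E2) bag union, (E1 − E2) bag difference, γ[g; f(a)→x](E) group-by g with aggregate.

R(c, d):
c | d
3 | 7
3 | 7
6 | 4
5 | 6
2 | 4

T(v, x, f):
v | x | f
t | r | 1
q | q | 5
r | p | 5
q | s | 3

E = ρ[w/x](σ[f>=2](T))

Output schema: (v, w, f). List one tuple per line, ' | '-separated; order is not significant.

Stepwise |·|:
  T → 4
  σ[f>=2](T) → 3
  ρ[w/x](σ[f>=2](T)) → 3

== RESULT ==
v | w | f
q | q | 5
q | s | 3
r | p | 5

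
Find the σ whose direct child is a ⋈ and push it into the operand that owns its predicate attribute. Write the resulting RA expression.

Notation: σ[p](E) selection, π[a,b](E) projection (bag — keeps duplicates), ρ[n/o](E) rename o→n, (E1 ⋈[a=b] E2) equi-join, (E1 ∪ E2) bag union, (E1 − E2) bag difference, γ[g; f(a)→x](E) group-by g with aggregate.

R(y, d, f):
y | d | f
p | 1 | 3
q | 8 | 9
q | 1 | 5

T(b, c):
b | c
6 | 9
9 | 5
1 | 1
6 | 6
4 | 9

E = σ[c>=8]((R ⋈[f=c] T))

σ filters on c, owned by the right side.
E' = (R ⋈[f=c] σ[c>=8](T))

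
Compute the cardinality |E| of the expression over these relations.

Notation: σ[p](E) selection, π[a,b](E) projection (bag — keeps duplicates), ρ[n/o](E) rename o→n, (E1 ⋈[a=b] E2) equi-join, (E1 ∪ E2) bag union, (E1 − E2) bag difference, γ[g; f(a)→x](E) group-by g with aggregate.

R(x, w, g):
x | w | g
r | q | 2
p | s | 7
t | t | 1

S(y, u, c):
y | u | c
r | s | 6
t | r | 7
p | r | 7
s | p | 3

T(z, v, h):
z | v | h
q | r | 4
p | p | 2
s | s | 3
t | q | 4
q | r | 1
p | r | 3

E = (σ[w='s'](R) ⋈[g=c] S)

Row counts bottom-up:
  R → 3
  σ[w='s'](R) → 1
  S → 4
  (σ[w='s'](R) ⋈[g=c] S) → 2

|E| = 2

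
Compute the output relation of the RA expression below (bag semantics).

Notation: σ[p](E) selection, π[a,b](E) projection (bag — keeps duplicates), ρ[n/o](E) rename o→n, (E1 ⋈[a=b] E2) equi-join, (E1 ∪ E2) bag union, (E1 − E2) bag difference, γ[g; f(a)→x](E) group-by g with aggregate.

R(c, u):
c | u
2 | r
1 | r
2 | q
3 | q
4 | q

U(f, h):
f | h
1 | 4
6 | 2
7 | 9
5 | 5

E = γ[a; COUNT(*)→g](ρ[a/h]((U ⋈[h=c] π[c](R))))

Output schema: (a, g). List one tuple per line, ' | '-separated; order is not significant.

Row counts bottom-up:
  U → 4
  R → 5
  π[c](R) → 5
  (U ⋈[h=c] π[c](R)) → 3
  ρ[a/h]((U ⋈[h=c] π[c](R))) → 3
  γ[a; COUNT(*)→g](ρ[a/h]((U ⋈[h=c] π[c](R)))) → 2

== RESULT ==
a | g
2 | 2
4 | 1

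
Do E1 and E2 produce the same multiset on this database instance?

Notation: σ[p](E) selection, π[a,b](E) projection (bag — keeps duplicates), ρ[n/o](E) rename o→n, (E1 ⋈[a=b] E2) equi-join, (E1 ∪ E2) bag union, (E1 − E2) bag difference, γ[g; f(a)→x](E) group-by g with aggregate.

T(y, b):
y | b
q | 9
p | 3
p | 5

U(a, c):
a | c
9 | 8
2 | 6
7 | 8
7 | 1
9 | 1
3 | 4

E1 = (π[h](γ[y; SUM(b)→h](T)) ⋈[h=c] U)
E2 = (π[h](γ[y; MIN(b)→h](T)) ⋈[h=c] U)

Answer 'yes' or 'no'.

E1 row counts bottom-up:
  T → 3
  γ[y; SUM(b)→h](T) → 2
  π[h](γ[y; SUM(b)→h](T)) → 2
  U → 6
  (π[h](γ[y; SUM(b)→h](T)) ⋈[h=c] U) → 2
E2 row counts bottom-up:
  T → 3
  γ[y; MIN(b)→h](T) → 2
  π[h](γ[y; MIN(b)→h](T)) → 2
  U → 6
  (π[h](γ[y; MIN(b)→h](T)) ⋈[h=c] U) → 0

E1 result:
h | a | c
8 | 7 | 8
8 | 9 | 8
E2 result:
h | a | c
(0 rows)
Witness: (8, 7, 8) appears 1× in E1 but 0× in E2.

no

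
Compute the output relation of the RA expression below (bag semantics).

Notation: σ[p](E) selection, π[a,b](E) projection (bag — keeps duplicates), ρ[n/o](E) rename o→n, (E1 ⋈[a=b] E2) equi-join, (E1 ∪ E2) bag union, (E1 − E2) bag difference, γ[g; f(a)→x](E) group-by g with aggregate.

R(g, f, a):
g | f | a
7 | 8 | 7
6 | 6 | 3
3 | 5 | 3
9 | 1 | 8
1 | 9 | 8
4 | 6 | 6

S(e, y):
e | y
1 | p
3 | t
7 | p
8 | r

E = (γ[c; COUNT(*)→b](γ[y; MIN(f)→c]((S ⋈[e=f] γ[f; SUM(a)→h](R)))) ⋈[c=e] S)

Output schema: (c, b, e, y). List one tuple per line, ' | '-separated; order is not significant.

Row counts bottom-up:
  S → 4
  R → 6
  γ[f; SUM(a)→h](R) → 5
  (S ⋈[e=f] γ[f; SUM(a)→h](R)) → 2
  γ[y; MIN(f)→c]((S ⋈[e=f] γ[f; SUM(a)→h](R))) → 2
  γ[c; COUNT(*)→b](γ[y; MIN(f)→c]((S ⋈[e=f] γ[f; SUM(a)→h](R)))) → 2
  S → 4
  (γ[c; COUNT(*)→b](γ[y; MIN(f)→c]((S ⋈[e=f] γ[f; SUM(a)→h](R)))) ⋈[c=e] S) → 2

== RESULT ==
c | b | e | y
1 | 1 | 1 | p
8 | 1 | 8 | r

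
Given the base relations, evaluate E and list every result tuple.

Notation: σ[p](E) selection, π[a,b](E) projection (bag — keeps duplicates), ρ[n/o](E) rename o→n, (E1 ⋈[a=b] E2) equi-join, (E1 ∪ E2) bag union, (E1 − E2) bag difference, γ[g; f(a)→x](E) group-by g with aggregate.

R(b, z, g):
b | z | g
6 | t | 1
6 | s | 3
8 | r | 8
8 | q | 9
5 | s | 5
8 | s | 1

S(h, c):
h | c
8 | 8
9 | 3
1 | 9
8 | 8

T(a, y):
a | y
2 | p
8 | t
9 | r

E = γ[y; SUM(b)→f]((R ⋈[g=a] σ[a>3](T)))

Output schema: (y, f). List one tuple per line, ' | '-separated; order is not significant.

Row counts bottom-up:
  R → 6
  T → 3
  σ[a>3](T) → 2
  (R ⋈[g=a] σ[a>3](T)) → 2
  γ[y; SUM(b)→f]((R ⋈[g=a] σ[a>3](T))) → 2

== RESULT ==
y | f
r | 8
t | 8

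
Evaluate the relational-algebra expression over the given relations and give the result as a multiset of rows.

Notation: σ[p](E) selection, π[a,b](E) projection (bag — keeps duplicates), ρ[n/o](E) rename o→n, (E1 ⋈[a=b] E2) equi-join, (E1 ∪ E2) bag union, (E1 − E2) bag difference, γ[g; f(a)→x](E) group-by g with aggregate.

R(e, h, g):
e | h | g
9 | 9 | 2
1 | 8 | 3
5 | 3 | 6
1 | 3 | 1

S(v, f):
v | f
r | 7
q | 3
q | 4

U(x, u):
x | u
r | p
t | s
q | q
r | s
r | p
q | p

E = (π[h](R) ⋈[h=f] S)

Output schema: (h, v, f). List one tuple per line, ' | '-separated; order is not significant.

Row counts bottom-up:
  R → 4
  π[h](R) → 4
  S → 3
  (π[h](R) ⋈[h=f] S) → 2

== RESULT ==
h | v | f
3 | q | 3
3 | q | 3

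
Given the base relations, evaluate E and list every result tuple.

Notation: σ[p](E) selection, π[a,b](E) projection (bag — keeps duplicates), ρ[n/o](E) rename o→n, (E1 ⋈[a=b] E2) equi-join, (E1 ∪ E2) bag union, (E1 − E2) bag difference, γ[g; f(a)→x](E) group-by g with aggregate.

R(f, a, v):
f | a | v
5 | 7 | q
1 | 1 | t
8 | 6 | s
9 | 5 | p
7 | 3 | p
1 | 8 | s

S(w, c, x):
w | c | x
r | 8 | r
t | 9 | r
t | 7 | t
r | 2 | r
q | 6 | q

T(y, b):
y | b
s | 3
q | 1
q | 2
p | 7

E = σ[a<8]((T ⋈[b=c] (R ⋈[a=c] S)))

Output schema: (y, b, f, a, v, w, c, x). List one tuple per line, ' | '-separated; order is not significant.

Per-node cardinality:
  T → 4
  R → 6
  S → 5
  (R ⋈[a=c] S) → 3
  (T ⋈[b=c] (R ⋈[a=c] S)) → 1
  σ[a<8]((T ⋈[b=c] (R ⋈[a=c] S))) → 1

== RESULT ==
y | b | f | a | v | w | c | x
p | 7 | 5 | 7 | q | t | 7 | t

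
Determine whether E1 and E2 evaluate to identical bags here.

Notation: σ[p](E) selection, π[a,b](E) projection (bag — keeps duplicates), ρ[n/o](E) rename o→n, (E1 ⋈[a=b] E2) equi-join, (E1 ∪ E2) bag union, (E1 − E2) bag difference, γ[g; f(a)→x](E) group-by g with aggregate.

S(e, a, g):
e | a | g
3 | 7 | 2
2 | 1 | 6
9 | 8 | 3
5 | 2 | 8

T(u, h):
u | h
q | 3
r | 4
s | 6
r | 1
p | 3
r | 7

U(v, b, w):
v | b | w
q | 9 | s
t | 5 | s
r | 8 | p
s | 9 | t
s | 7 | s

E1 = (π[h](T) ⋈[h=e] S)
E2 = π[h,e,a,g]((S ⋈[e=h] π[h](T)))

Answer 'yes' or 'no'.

E1 per-node cardinality:
  T → 6
  π[h](T) → 6
  S → 4
  (π[h](T) ⋈[h=e] S) → 2
E2 per-node cardinality:
  S → 4
  T → 6
  π[h](T) → 6
  (S ⋈[e=h] π[h](T)) → 2
  π[h,e,a,g]((S ⋈[e=h] π[h](T))) → 2

E1 and E2 produce the same multiset:
h | e | a | g
3 | 3 | 7 | 2
3 | 3 | 7 | 2

yes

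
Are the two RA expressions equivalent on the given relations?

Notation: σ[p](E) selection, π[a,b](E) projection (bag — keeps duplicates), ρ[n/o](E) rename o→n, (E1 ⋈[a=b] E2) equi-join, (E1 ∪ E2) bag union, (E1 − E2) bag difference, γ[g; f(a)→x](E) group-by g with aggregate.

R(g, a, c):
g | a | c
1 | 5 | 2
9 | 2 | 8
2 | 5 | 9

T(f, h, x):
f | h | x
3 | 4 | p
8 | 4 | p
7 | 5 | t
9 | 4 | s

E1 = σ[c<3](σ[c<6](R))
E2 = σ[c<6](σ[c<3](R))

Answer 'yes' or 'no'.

E1 per-node cardinality:
  R → 3
  σ[c<6](R) → 1
  σ[c<3](σ[c<6](R)) → 1
E2 per-node cardinality:
  R → 3
  σ[c<3](R) → 1
  σ[c<6](σ[c<3](R)) → 1

E1 and E2 produce the same multiset:
g | a | c
1 | 5 | 2

yes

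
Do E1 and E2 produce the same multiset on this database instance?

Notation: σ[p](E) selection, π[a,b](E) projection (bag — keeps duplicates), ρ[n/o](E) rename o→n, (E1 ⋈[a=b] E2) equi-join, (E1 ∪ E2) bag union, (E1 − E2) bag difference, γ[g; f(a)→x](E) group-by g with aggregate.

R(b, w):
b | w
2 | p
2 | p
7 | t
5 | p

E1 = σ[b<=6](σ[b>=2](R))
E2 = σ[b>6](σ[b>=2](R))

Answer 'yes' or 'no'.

E1 row counts bottom-up:
  R → 4
  σ[b>=2](R) → 4
  σ[b<=6](σ[b>=2](R)) → 3
E2 row counts bottom-up:
  R → 4
  σ[b>=2](R) → 4
  σ[b>6](σ[b>=2](R)) → 1

E1 result:
b | w
2 | p
2 | p
5 | p
E2 result:
b | w
7 | t
Witness: (7, 't') appears 0× in E1 but 1× in E2.

no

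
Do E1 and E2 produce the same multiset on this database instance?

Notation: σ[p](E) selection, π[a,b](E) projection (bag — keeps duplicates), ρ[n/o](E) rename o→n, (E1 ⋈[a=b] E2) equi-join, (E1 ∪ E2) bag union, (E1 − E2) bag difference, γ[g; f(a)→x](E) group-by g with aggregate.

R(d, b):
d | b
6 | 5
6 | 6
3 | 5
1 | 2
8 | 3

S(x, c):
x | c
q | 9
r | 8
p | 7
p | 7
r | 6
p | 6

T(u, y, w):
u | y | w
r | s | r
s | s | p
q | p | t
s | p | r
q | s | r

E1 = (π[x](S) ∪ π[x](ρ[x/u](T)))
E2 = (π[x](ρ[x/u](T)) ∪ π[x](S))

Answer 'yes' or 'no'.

E1 subexpression sizes:
  S → 6
  π[x](S) → 6
  T → 5
  ρ[x/u](T) → 5
  π[x](ρ[x/u](T)) → 5
  (π[x](S) ∪ π[x](ρ[x/u](T))) → 11
E2 subexpression sizes:
  T → 5
  ρ[x/u](T) → 5
  π[x](ρ[x/u](T)) → 5
  S → 6
  π[x](S) → 6
  (π[x](ρ[x/u](T)) ∪ π[x](S)) → 11

E1 and E2 produce the same multiset:
x
p
p
p
q
q
q
r
r
r
s
s

yes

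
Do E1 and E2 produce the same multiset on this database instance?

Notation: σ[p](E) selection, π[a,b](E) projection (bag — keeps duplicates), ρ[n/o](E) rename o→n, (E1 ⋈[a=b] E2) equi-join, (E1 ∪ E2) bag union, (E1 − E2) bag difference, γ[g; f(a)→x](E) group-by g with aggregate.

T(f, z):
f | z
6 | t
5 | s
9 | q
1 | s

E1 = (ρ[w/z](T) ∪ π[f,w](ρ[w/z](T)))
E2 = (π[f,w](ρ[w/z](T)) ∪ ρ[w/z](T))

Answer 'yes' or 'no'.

E1 subexpression sizes:
  T → 4
  ρ[w/z](T) → 4
  T → 4
  ρ[w/z](T) → 4
  π[f,w](ρ[w/z](T)) → 4
  (ρ[w/z](T) ∪ π[f,w](ρ[w/z](T))) → 8
E2 subexpression sizes:
  T → 4
  ρ[w/z](T) → 4
  π[f,w](ρ[w/z](T)) → 4
  T → 4
  ρ[w/z](T) → 4
  (π[f,w](ρ[w/z](T)) ∪ ρ[w/z](T)) → 8

E1 and E2 produce the same multiset:
f | w
1 | s
1 | s
5 | s
5 | s
6 | t
6 | t
9 | q
9 | q

yes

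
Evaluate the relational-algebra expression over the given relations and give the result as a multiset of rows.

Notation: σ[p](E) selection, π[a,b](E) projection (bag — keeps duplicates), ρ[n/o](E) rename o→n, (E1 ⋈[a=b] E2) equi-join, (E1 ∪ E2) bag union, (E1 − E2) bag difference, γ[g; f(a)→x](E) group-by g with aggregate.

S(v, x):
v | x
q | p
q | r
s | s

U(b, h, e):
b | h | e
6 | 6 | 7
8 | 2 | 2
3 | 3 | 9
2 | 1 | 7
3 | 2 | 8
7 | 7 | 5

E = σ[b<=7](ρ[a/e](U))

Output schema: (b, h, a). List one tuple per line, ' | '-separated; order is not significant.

Stepwise |·|:
  U → 6
  ρ[a/e](U) → 6
  σ[b<=7](ρ[a/e](U)) → 5

== RESULT ==
b | h | a
2 | 1 | 7
3 | 2 | 8
3 | 3 | 9
6 | 6 | 7
7 | 7 | 5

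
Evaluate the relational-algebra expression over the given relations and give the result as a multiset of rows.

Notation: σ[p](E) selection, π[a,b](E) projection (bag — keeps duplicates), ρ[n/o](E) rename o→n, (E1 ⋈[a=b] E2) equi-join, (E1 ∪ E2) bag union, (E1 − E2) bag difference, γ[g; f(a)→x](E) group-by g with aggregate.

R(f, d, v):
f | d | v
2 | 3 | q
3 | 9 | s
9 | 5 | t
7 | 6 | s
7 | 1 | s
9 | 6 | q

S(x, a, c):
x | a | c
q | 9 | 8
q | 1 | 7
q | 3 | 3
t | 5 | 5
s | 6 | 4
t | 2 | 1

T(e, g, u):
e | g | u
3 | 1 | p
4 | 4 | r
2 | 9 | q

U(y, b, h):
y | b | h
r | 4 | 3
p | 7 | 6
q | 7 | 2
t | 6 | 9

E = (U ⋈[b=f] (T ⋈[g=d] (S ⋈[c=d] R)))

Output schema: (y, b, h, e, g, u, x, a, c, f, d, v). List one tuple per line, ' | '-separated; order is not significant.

Subexpression sizes:
  U → 4
  T → 3
  S → 6
  R → 6
  (S ⋈[c=d] R) → 3
  (T ⋈[g=d] (S ⋈[c=d] R)) → 1
  (U ⋈[b=f] (T ⋈[g=d] (S ⋈[c=d] R))) → 2

== RESULT ==
y | b | h | e | g | u | x | a | c | f | d | v
p | 7 | 6 | 3 | 1 | p | t | 2 | 1 | 7 | 1 | s
q | 7 | 2 | 3 | 1 | p | t | 2 | 1 | 7 | 1 | s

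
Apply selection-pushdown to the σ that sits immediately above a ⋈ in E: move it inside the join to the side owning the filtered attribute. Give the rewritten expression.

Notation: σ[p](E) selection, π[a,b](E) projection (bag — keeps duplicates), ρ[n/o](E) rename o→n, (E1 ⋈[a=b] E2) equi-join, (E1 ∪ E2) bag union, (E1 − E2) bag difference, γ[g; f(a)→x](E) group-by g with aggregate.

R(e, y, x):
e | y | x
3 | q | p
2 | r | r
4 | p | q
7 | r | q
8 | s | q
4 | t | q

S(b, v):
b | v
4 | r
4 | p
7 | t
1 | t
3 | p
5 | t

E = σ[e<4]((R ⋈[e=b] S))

σ filters on e, owned by the left side.
E' = (σ[e<4](R) ⋈[e=b] S)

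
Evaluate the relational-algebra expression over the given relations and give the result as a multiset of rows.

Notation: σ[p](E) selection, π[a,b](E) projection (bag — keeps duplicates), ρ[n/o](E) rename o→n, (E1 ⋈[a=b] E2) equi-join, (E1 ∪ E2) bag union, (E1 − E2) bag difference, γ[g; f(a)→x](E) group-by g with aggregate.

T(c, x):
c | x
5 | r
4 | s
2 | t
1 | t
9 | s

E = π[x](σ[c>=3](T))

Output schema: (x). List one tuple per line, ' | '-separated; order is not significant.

Row counts bottom-up:
  T → 5
  σ[c>=3](T) → 3
  π[x](σ[c>=3](T)) → 3

== RESULT ==
x
r
s
s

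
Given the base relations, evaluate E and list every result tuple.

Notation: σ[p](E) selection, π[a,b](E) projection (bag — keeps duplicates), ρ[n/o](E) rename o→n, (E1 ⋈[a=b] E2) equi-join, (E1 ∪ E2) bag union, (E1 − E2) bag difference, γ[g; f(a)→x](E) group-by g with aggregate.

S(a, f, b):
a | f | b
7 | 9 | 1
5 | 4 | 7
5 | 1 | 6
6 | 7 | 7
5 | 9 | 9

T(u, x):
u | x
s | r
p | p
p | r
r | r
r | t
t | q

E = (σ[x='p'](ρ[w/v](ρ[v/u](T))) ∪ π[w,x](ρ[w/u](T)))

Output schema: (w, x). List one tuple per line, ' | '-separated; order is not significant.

Row counts bottom-up:
  T → 6
  ρ[v/u](T) → 6
  ρ[w/v](ρ[v/u](T)) → 6
  σ[x='p'](ρ[w/v](ρ[v/u](T))) → 1
  T → 6
  ρ[w/u](T) → 6
  π[w,x](ρ[w/u](T)) → 6
  (σ[x='p'](ρ[w/v](ρ[v/u](T))) ∪ π[w,x](ρ[w/u](T))) → 7

== RESULT ==
w | x
p | p
p | p
p | r
r | r
r | t
s | r
t | q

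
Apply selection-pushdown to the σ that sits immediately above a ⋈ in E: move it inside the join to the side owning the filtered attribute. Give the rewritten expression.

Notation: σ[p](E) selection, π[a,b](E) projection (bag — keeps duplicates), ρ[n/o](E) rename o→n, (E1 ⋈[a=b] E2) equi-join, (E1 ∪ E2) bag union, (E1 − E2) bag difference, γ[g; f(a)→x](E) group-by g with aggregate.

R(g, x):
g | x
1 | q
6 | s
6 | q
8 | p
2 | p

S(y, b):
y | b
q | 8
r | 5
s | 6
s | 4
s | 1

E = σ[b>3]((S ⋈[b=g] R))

σ filters on b, owned by the left side.
E' = (σ[b>3](S) ⋈[b=g] R)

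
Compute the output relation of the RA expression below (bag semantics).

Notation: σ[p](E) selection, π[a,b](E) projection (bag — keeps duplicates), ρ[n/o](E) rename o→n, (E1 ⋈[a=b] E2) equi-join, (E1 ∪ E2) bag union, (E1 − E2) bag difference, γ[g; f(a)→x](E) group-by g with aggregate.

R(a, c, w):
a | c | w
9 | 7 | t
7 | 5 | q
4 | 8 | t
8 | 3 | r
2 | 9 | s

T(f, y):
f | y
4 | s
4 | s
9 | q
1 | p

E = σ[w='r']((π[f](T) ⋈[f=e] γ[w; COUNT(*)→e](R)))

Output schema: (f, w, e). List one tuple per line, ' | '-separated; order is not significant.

Row counts bottom-up:
  T → 4
  π[f](T) → 4
  R → 5
  γ[w; COUNT(*)→e](R) → 4
  (π[f](T) ⋈[f=e] γ[w; COUNT(*)→e](R)) → 3
  σ[w='r']((π[f](T) ⋈[f=e] γ[w; COUNT(*)→e](R))) → 1

== RESULT ==
f | w | e
1 | r | 1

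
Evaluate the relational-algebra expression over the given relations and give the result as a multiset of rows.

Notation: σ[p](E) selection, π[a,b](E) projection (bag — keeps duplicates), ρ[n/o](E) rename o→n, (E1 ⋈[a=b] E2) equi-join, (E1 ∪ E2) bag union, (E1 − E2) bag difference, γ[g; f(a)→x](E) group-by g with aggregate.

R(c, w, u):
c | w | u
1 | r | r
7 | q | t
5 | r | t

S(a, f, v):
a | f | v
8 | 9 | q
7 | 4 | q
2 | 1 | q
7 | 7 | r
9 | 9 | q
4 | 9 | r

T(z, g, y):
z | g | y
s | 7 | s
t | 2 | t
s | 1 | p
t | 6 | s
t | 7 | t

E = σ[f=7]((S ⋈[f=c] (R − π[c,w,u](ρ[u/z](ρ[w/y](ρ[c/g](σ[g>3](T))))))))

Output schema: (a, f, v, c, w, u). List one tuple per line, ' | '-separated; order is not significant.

Row counts bottom-up:
  S → 6
  R → 3
  T → 5
  σ[g>3](T) → 3
  ρ[c/g](σ[g>3](T)) → 3
  ρ[w/y](ρ[c/g](σ[g>3](T))) → 3
  ρ[u/z](ρ[w/y](ρ[c/g](σ[g>3](T)))) → 3
  π[c,w,u](ρ[u/z](ρ[w/y](ρ[c/g](σ[g>3](T))))) → 3
  (R − π[c,w,u](ρ[u/z](ρ[w/y](ρ[c/g](σ[g>3](T)))))) → 3
  (S ⋈[f=c] (R − π[c,w,u](ρ[u/z](ρ[w/y](ρ[c/g](σ[g>3](T))))))) → 2
  σ[f=7]((S ⋈[f=c] (R − π[c,w,u](ρ[u/z](ρ[w/y](ρ[c/g](σ[g>3](T)))))))) → 1

== RESULT ==
a | f | v | c | w | u
7 | 7 | r | 7 | q | t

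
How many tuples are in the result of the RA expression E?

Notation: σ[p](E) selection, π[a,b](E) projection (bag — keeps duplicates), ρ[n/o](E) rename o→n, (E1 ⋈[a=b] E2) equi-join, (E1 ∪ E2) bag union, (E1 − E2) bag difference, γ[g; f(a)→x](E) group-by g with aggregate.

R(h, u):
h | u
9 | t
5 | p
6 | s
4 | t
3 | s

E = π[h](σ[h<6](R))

Stepwise |·|:
  R → 5
  σ[h<6](R) → 3
  π[h](σ[h<6](R)) → 3

|E| = 3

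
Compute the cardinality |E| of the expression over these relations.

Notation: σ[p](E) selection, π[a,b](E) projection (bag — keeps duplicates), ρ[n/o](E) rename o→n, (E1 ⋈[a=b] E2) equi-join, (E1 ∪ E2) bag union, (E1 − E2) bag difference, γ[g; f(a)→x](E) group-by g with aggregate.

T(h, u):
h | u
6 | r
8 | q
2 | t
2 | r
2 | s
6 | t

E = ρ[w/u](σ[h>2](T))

Stepwise |·|:
  T → 6
  σ[h>2](T) → 3
  ρ[w/u](σ[h>2](T)) → 3

|E| = 3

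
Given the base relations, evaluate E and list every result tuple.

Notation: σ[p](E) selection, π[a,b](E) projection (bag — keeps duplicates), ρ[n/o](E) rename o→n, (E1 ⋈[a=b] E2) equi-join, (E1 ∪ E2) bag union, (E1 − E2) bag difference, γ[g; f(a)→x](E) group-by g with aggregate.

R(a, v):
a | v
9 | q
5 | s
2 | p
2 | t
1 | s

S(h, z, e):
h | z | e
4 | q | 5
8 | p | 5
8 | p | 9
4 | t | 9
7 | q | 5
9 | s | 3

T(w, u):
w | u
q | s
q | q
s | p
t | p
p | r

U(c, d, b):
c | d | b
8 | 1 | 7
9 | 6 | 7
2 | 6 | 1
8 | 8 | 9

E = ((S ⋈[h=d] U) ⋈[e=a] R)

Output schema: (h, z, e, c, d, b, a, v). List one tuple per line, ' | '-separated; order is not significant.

Subexpression sizes:
  S → 6
  U → 4
  (S ⋈[h=d] U) → 2
  R → 5
  ((S ⋈[h=d] U) ⋈[e=a] R) → 2

== RESULT ==
h | z | e | c | d | b | a | v
8 | p | 5 | 8 | 8 | 9 | 5 | s
8 | p | 9 | 8 | 8 | 9 | 9 | q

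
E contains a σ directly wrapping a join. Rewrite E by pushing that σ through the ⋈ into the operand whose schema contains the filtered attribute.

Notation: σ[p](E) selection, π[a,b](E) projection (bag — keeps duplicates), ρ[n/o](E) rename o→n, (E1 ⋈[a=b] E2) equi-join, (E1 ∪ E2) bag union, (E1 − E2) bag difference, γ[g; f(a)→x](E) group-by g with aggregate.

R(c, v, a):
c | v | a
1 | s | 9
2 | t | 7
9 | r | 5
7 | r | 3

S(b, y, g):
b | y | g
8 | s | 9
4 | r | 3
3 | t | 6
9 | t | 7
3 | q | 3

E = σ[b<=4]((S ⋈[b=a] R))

σ filters on b, owned by the left side.
E' = (σ[b<=4](S) ⋈[b=a] R)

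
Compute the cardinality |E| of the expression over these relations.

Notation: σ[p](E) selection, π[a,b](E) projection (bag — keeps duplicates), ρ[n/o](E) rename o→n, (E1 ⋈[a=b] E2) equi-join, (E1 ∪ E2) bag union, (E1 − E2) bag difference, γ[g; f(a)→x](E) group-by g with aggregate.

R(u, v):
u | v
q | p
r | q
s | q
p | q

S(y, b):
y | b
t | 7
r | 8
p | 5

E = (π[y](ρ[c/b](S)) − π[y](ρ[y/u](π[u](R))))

Subexpression sizes:
  S → 3
  ρ[c/b](S) → 3
  π[y](ρ[c/b](S)) → 3
  R → 4
  π[u](R) → 4
  ρ[y/u](π[u](R)) → 4
  π[y](ρ[y/u](π[u](R))) → 4
  (π[y](ρ[c/b](S)) − π[y](ρ[y/u](π[u](R)))) → 1

|E| = 1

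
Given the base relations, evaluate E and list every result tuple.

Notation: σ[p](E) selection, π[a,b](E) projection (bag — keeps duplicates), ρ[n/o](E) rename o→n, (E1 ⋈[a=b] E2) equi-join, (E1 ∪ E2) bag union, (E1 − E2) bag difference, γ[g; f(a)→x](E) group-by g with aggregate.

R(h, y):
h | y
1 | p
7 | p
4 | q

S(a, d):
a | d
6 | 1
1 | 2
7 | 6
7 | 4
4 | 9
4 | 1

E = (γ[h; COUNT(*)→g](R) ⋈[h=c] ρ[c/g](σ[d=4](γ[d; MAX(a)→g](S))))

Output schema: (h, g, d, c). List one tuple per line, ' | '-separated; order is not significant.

Row counts bottom-up:
  R → 3
  γ[h; COUNT(*)→g](R) → 3
  S → 6
  γ[d; MAX(a)→g](S) → 5
  σ[d=4](γ[d; MAX(a)→g](S)) → 1
  ρ[c/g](σ[d=4](γ[d; MAX(a)→g](S))) → 1
  (γ[h; COUNT(*)→g](R) ⋈[h=c] ρ[c/g](σ[d=4](γ[d; MAX(a)→g](S)))) → 1

== RESULT ==
h | g | d | c
7 | 1 | 4 | 7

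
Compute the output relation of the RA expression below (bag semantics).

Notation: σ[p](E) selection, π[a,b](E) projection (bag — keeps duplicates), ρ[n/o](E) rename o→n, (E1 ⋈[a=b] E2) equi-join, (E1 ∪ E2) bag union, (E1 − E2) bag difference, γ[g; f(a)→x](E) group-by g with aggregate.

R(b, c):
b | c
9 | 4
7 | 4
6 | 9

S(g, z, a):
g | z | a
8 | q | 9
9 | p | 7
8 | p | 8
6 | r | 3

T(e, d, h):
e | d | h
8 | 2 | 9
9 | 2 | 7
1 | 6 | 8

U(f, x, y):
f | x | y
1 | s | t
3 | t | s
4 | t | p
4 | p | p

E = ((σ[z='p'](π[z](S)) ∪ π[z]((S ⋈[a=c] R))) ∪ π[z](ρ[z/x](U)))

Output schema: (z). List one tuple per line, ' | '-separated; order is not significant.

Row counts bottom-up:
  S → 4
  π[z](S) → 4
  σ[z='p'](π[z](S)) → 2
  S → 4
  R → 3
  (S ⋈[a=c] R) → 1
  π[z]((S ⋈[a=c] R)) → 1
  (σ[z='p'](π[z](S)) ∪ π[z]((S ⋈[a=c] R))) → 3
  U → 4
  ρ[z/x](U) → 4
  π[z](ρ[z/x](U)) → 4
  ((σ[z='p'](π[z](S)) ∪ π[z]((S ⋈[a=c] R))) ∪ π[z](ρ[z/x](U))) → 7

== RESULT ==
z
p
p
p
q
s
t
t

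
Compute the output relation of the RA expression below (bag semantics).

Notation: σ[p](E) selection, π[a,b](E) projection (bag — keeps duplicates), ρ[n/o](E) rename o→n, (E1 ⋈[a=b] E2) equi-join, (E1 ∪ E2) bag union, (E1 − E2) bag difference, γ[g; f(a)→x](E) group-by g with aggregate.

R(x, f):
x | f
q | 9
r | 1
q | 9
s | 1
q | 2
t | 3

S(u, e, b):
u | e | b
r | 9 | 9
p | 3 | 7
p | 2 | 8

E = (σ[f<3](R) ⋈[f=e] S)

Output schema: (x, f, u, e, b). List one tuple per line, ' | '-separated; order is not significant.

Subexpression sizes:
  R → 6
  σ[f<3](R) → 3
  S → 3
  (σ[f<3](R) ⋈[f=e] S) → 1

== RESULT ==
x | f | u | e | b
q | 2 | p | 2 | 8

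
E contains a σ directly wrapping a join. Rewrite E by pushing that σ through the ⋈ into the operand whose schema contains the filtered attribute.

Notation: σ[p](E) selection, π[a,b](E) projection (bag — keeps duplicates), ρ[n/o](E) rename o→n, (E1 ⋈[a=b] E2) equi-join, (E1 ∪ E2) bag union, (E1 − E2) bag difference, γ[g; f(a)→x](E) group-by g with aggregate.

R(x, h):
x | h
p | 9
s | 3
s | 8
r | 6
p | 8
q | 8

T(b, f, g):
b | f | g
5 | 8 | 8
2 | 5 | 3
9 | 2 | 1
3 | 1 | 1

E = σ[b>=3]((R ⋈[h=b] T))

σ filters on b, owned by the right side.
E' = (R ⋈[h=b] σ[b>=3](T))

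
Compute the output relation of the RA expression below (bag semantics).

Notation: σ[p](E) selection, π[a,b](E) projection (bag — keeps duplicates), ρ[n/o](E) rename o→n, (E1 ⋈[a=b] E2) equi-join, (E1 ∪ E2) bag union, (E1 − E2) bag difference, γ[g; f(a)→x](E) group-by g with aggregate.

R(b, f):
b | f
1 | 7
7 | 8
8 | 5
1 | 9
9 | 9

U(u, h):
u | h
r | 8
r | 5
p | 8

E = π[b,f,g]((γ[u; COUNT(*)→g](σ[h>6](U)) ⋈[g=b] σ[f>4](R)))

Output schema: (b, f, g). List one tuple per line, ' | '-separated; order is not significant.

Row counts bottom-up:
  U → 3
  σ[h>6](U) → 2
  γ[u; COUNT(*)→g](σ[h>6](U)) → 2
  R → 5
  σ[f>4](R) → 5
  (γ[u; COUNT(*)→g](σ[h>6](U)) ⋈[g=b] σ[f>4](R)) → 4
  π[b,f,g]((γ[u; COUNT(*)→g](σ[h>6](U)) ⋈[g=b] σ[f>4](R))) → 4

== RESULT ==
b | f | g
1 | 7 | 1
1 | 7 | 1
1 | 9 | 1
1 | 9 | 1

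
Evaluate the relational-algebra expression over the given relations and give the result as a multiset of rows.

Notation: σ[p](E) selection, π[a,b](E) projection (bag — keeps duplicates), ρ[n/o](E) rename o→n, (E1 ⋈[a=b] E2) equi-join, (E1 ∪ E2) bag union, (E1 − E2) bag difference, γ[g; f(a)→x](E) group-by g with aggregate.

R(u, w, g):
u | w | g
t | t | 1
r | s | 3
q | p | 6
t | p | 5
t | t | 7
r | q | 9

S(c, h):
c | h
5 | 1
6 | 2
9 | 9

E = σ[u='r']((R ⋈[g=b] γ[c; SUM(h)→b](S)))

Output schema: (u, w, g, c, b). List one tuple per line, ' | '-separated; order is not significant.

Subexpression sizes:
  R → 6
  S → 3
  γ[c; SUM(h)→b](S) → 3
  (R ⋈[g=b] γ[c; SUM(h)→b](S)) → 2
  σ[u='r']((R ⋈[g=b] γ[c; SUM(h)→b](S))) → 1

== RESULT ==
u | w | g | c | b
r | q | 9 | 9 | 9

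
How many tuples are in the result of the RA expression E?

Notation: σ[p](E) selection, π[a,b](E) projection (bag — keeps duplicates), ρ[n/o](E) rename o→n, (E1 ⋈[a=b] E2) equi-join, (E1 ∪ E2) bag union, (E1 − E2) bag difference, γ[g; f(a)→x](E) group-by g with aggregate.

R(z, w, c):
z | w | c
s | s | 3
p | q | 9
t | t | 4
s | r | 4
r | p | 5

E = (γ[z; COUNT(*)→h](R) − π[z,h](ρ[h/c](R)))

Stepwise |·|:
  R → 5
  γ[z; COUNT(*)→h](R) → 4
  R → 5
  ρ[h/c](R) → 5
  π[z,h](ρ[h/c](R)) → 5
  (γ[z; COUNT(*)→h](R) − π[z,h](ρ[h/c](R))) → 4

|E| = 4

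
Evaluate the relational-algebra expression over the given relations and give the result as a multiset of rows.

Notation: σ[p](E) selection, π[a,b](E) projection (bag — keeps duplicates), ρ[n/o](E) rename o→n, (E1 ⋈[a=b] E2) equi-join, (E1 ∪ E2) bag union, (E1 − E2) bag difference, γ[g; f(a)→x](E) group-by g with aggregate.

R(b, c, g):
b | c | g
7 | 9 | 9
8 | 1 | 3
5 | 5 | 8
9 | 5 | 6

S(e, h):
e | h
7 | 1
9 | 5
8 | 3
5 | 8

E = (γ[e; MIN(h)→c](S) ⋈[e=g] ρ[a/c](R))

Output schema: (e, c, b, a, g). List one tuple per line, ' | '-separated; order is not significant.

Row counts bottom-up:
  S → 4
  γ[e; MIN(h)→c](S) → 4
  R → 4
  ρ[a/c](R) → 4
  (γ[e; MIN(h)→c](S) ⋈[e=g] ρ[a/c](R)) → 2

== RESULT ==
e | c | b | a | g
8 | 3 | 5 | 5 | 8
9 | 5 | 7 | 9 | 9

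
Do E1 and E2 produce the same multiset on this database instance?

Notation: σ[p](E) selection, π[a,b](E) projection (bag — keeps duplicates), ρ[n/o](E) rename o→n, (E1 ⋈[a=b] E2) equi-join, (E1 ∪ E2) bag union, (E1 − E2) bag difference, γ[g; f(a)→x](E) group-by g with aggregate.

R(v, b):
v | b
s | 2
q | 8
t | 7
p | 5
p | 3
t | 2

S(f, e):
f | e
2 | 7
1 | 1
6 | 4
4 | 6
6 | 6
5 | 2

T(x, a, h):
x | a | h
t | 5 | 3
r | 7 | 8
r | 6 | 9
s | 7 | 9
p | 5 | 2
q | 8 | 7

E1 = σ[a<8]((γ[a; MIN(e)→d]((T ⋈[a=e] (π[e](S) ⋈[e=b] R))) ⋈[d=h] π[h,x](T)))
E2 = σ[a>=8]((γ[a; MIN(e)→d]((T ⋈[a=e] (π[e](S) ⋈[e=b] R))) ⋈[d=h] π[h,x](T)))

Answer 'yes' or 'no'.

E1 row counts bottom-up:
  T → 6
  S → 6
  π[e](S) → 6
  R → 6
  (π[e](S) ⋈[e=b] R) → 3
  (T ⋈[a=e] (π[e](S) ⋈[e=b] R)) → 2
  γ[a; MIN(e)→d]((T ⋈[a=e] (π[e](S) ⋈[e=b] R))) → 1
  T → 6
  π[h,x](T) → 6
  (γ[a; MIN(e)→d]((T ⋈[a=e] (π[e](S) ⋈[e=b] R))) ⋈[d=h] π[h,x](T)) → 1
  σ[a<8]((γ[a; MIN(e)→d]((T ⋈[a=e] (π[e](S) ⋈[e=b] R))) ⋈[d=h] π[h,x](T))) → 1
E2 row counts bottom-up:
  T → 6
  S → 6
  π[e](S) → 6
  R → 6
  (π[e](S) ⋈[e=b] R) → 3
  (T ⋈[a=e] (π[e](S) ⋈[e=b] R)) → 2
  γ[a; MIN(e)→d]((T ⋈[a=e] (π[e](S) ⋈[e=b] R))) → 1
  T → 6
  π[h,x](T) → 6
  (γ[a; MIN(e)→d]((T ⋈[a=e] (π[e](S) ⋈[e=b] R))) ⋈[d=h] π[h,x](T)) → 1
  σ[a>=8]((γ[a; MIN(e)→d]((T ⋈[a=e] (π[e](S) ⋈[e=b] R))) ⋈[d=h] π[h,x](T))) → 0

E1 result:
a | d | h | x
7 | 7 | 7 | q
E2 result:
a | d | h | x
(0 rows)
Witness: (7, 7, 7, 'q') appears 1× in E1 but 0× in E2.

no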